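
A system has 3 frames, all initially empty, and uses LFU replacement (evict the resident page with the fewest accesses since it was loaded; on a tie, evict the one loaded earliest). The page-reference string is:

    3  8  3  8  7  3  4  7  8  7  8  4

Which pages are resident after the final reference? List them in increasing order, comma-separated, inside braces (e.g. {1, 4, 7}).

{3, 4, 8}

3 → fault, frames [3]
8 → fault, frames [3, 8]
3 → hit
8 → hit
7 → fault, frames [3, 8, 7]
3 → hit
4 → fault, evict 7, frames [3, 8, 4]
7 → fault, evict 4, frames [3, 8, 7]
8 → hit
7 → hit
8 → hit
4 → fault, evict 7, frames [3, 8, 4]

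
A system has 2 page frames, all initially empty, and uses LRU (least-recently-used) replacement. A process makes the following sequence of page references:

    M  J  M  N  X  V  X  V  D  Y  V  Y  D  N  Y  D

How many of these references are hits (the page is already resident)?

M: fault, frames {M}
J: fault, frames {M,J}
M: hit
N: fault, evict J, frames {M,N}
X: fault, evict M, frames {N,X}
V: fault, evict N, frames {X,V}
X: hit
V: hit
D: fault, evict X, frames {V,D}
Y: fault, evict V, frames {D,Y}
V: fault, evict D, frames {Y,V}
Y: hit
D: fault, evict V, frames {Y,D}
N: fault, evict Y, frames {D,N}
Y: fault, evict D, frames {N,Y}
D: fault, evict N, frames {Y,D}
Hits: 4.

4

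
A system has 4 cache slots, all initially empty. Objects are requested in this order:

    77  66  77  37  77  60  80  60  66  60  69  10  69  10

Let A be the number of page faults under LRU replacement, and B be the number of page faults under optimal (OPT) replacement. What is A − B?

1

Under LRU: F F . F . F F . F . F F . . → 8 faults.
Under OPT: F F . F . F F . . . F F . . → 7 faults.
A − B = 8 − 7 = 1.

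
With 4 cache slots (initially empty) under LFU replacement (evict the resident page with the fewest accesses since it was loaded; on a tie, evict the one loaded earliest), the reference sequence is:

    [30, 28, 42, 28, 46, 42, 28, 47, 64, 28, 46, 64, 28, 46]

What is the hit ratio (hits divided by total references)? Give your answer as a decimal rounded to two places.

30 → fault, frames [30]
28 → fault, frames [30, 28]
42 → fault, frames [30, 28, 42]
28 → hit
46 → fault, frames [30, 28, 42, 46]
42 → hit
28 → hit
47 → fault, evict 30, frames [28, 42, 46, 47]
64 → fault, evict 46, frames [28, 42, 47, 64]
28 → hit
46 → fault, evict 47, frames [28, 42, 64, 46]
64 → hit
28 → hit
46 → hit
Hits: 7 of 14 references → 7/14 = 0.5000.

0.50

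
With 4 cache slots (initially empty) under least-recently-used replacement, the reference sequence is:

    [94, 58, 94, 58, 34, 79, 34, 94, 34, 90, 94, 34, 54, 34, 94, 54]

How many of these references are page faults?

6

94: miss, frames {94}
58: miss, frames {94,58}
94: hit
58: hit
34: miss, frames {94,58,34}
79: miss, frames {94,58,34,79}
34: hit
94: hit
34: hit
90: miss, evict 58, frames {79,94,34,90}
94: hit
34: hit
54: miss, evict 79, frames {90,94,34,54}
34: hit
94: hit
54: hit
Page faults: 6.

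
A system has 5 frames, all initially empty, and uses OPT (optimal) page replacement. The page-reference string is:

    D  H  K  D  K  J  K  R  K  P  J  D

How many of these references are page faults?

6

D → fault, frames {D}
H → fault, frames {D,H}
K → fault, frames {D,H,K}
D → hit
K → hit
J → fault, frames {D,H,K,J}
K → hit
R → fault, frames {D,H,K,J,R}
K → hit
P → fault, evict R, frames {D,H,K,J,P}
J → hit
D → hit
Page faults: 6.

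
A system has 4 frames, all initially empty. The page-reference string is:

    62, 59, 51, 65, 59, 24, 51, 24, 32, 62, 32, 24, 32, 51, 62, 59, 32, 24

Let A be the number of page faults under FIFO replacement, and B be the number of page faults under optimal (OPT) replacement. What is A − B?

3

Under FIFO: F F F F . F . . F F . . . F . F . F → 10 faults.
Under OPT: F F F F . F . . F . . . . . . F . . → 7 faults.
A − B = 10 − 7 = 3.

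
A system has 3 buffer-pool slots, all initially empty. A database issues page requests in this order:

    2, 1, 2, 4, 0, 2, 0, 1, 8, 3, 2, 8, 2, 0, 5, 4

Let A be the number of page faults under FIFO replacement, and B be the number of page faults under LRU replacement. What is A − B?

1

Under FIFO: F F . F F F . F F F F . . F F F → 12 faults.
Under LRU: F F . F F . . F F F F . . F F F → 11 faults.
A − B = 12 − 11 = 1.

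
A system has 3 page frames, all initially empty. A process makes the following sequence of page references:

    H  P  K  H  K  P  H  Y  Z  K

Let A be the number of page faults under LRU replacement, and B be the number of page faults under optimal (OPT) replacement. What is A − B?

Under LRU: F F F . . . . F F F → 6 faults.
Under OPT: F F F . . . . F F . → 5 faults.
A − B = 6 − 5 = 1.

1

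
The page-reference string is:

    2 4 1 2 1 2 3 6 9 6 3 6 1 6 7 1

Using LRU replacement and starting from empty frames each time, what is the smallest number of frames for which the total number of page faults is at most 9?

3

f=1: 16 faults
f=2: 11 faults
f=3: 8 faults
f=4: 8 faults
f=5: 7 faults
f=6: 7 faults
f=7: 7 faults
Smallest f with faults ≤ 9 is 3.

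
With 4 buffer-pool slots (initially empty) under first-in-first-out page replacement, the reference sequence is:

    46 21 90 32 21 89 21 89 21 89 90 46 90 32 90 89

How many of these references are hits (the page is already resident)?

10

46 → fault, frames (46)
21 → fault, frames (46 21)
90 → fault, frames (46 21 90)
32 → fault, frames (46 21 90 32)
21 → hit
89 → fault, evict 46, frames (21 90 32 89)
21 → hit
89 → hit
21 → hit
89 → hit
90 → hit
46 → fault, evict 21, frames (90 32 89 46)
90 → hit
32 → hit
90 → hit
89 → hit
Hits: 10.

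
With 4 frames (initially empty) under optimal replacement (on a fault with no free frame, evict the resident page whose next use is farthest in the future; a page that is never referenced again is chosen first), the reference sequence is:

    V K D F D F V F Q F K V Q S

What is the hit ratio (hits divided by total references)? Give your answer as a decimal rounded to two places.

V -> miss, frames [V]
K -> miss, frames [V, K]
D -> miss, frames [V, K, D]
F -> miss, frames [V, K, D, F]
D -> hit
F -> hit
V -> hit
F -> hit
Q -> miss, evict D, frames [V, K, F, Q]
F -> hit
K -> hit
V -> hit
Q -> hit
S -> miss, evict Q, frames [V, K, F, S]
Hits: 8 of 14 references → 8/14 = 0.5714.

0.57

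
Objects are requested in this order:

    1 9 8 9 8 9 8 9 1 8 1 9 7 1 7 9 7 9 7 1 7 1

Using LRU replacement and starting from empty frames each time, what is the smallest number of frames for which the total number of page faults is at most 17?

f=1: 22 faults
f=2: 10 faults
f=3: 4 faults
f=4: 4 faults
Smallest f with faults ≤ 17 is 2.

2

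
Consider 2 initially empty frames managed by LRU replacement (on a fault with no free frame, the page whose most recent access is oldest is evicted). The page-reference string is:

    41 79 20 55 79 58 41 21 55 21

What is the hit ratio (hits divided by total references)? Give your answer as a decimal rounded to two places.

41 -> miss, frames {41}
79 -> miss, frames {41,79}
20 -> miss, evict 41, frames {79,20}
55 -> miss, evict 79, frames {20,55}
79 -> miss, evict 20, frames {55,79}
58 -> miss, evict 55, frames {79,58}
41 -> miss, evict 79, frames {58,41}
21 -> miss, evict 58, frames {41,21}
55 -> miss, evict 41, frames {21,55}
21 -> hit
Hits: 1 of 10 references → 1/10 = 0.1000.

0.10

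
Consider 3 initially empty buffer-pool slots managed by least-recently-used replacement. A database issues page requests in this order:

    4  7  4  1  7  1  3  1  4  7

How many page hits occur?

4

4 → miss, frames {4}
7 → miss, frames {4,7}
4 → hit
1 → miss, frames {7,4,1}
7 → hit
1 → hit
3 → miss, evict 4, frames {7,1,3}
1 → hit
4 → miss, evict 7, frames {3,1,4}
7 → miss, evict 3, frames {1,4,7}
Hits: 4.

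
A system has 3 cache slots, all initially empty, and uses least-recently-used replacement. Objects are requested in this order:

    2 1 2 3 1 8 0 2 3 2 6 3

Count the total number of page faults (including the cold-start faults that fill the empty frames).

2 -> fault, frames [2]
1 -> fault, frames [2, 1]
2 -> hit
3 -> fault, frames [1, 2, 3]
1 -> hit
8 -> fault, evict 2, frames [3, 1, 8]
0 -> fault, evict 3, frames [1, 8, 0]
2 -> fault, evict 1, frames [8, 0, 2]
3 -> fault, evict 8, frames [0, 2, 3]
2 -> hit
6 -> fault, evict 0, frames [3, 2, 6]
3 -> hit
Page faults: 8.

8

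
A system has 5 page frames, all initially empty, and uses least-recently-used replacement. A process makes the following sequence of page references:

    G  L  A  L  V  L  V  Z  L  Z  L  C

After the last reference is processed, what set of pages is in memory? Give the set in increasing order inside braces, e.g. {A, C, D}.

{A, C, L, V, Z}

G -> miss, frames (G)
L -> miss, frames (G L)
A -> miss, frames (G L A)
L -> hit
V -> miss, frames (G A L V)
L -> hit
V -> hit
Z -> miss, frames (G A L V Z)
L -> hit
Z -> hit
L -> hit
C -> miss, evict G, frames (A V Z L C)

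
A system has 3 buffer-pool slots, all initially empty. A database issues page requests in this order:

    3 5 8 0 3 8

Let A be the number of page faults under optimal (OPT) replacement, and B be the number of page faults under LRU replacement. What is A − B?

-1

Under OPT: F F F F . . → 4 faults.
Under LRU: F F F F F . → 5 faults.
A − B = 4 − 5 = -1.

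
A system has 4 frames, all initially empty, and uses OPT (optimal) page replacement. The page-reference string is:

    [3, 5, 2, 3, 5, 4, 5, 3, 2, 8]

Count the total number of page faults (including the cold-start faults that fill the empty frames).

3 -> fault, frames [3]
5 -> fault, frames [3, 5]
2 -> fault, frames [3, 5, 2]
3 -> hit
5 -> hit
4 -> fault, frames [3, 5, 2, 4]
5 -> hit
3 -> hit
2 -> hit
8 -> fault, evict 4, frames [3, 5, 2, 8]
Page faults: 5.

5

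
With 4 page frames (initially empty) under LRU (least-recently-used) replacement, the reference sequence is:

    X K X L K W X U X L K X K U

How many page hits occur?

7

X -> fault, frames {X}
K -> fault, frames {X,K}
X -> hit
L -> fault, frames {K,X,L}
K -> hit
W -> fault, frames {X,L,K,W}
X -> hit
U -> fault, evict L, frames {K,W,X,U}
X -> hit
L -> fault, evict K, frames {W,U,X,L}
K -> fault, evict W, frames {U,X,L,K}
X -> hit
K -> hit
U -> hit
Hits: 7.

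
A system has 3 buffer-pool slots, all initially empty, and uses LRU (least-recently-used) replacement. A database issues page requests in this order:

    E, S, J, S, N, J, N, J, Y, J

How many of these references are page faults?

E -> miss, frames [E]
S -> miss, frames [E, S]
J -> miss, frames [E, S, J]
S -> hit
N -> miss, evict E, frames [J, S, N]
J -> hit
N -> hit
J -> hit
Y -> miss, evict S, frames [N, J, Y]
J -> hit
Page faults: 5.

5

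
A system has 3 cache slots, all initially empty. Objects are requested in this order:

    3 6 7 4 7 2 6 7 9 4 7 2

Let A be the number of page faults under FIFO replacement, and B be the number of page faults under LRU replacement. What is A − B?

1

Under FIFO: F F F F . F F F F F . F → 10 faults.
Under LRU: F F F F . F F . F F . F → 9 faults.
A − B = 10 − 9 = 1.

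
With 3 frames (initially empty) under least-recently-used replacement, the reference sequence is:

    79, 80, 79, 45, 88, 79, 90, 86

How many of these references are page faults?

6

79 -> fault, frames (79)
80 -> fault, frames (79 80)
79 -> hit
45 -> fault, frames (80 79 45)
88 -> fault, evict 80, frames (79 45 88)
79 -> hit
90 -> fault, evict 45, frames (88 79 90)
86 -> fault, evict 88, frames (79 90 86)
Page faults: 6.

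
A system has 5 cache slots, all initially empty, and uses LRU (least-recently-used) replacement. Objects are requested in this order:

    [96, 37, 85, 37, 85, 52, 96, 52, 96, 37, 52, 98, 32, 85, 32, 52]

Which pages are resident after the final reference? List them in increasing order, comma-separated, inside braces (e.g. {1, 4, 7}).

{32, 37, 52, 85, 98}

96 → fault, frames [96]
37 → fault, frames [96, 37]
85 → fault, frames [96, 37, 85]
37 → hit
85 → hit
52 → fault, frames [96, 37, 85, 52]
96 → hit
52 → hit
96 → hit
37 → hit
52 → hit
98 → fault, frames [85, 96, 37, 52, 98]
32 → fault, evict 85, frames [96, 37, 52, 98, 32]
85 → fault, evict 96, frames [37, 52, 98, 32, 85]
32 → hit
52 → hit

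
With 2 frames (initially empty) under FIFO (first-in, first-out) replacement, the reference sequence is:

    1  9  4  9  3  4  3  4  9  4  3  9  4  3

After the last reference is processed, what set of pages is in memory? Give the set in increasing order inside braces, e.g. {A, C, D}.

{3, 4}

1 → fault, frames [1]
9 → fault, frames [1, 9]
4 → fault, evict 1, frames [9, 4]
9 → hit
3 → fault, evict 9, frames [4, 3]
4 → hit
3 → hit
4 → hit
9 → fault, evict 4, frames [3, 9]
4 → fault, evict 3, frames [9, 4]
3 → fault, evict 9, frames [4, 3]
9 → fault, evict 4, frames [3, 9]
4 → fault, evict 3, frames [9, 4]
3 → fault, evict 9, frames [4, 3]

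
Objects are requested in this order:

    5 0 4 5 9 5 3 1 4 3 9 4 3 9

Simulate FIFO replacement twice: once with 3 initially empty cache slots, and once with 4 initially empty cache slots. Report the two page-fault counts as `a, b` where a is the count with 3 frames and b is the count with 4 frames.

3 frames: F F F . F F F F F . F . F . → 10 faults.
4 frames: F F F . F . F F . . . . . . → 6 faults.
6 < 10: adding a frame reduced faults, as is typical.

10, 6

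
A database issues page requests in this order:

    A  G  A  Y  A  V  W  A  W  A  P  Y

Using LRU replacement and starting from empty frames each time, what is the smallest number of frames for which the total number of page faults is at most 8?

2

f=1: 12 faults
f=2: 8 faults
f=3: 7 faults
f=4: 7 faults
f=5: 6 faults
f=6: 6 faults
Smallest f with faults ≤ 8 is 2.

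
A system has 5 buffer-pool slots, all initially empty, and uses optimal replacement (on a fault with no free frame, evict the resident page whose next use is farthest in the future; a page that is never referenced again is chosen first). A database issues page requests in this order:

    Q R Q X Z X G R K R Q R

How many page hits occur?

6

Q: miss, frames [Q]
R: miss, frames [Q, R]
Q: hit
X: miss, frames [Q, R, X]
Z: miss, frames [Q, R, X, Z]
X: hit
G: miss, frames [Q, R, X, Z, G]
R: hit
K: miss, evict G, frames [Q, R, X, Z, K]
R: hit
Q: hit
R: hit
Hits: 6.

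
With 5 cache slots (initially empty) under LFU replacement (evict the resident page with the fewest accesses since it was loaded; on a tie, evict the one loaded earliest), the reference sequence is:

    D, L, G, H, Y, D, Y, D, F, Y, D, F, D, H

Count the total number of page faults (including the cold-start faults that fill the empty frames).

6

D → miss, frames (D)
L → miss, frames (D L)
G → miss, frames (D L G)
H → miss, frames (D L G H)
Y → miss, frames (D L G H Y)
D → hit
Y → hit
D → hit
F → miss, evict L, frames (D G H Y F)
Y → hit
D → hit
F → hit
D → hit
H → hit
Page faults: 6.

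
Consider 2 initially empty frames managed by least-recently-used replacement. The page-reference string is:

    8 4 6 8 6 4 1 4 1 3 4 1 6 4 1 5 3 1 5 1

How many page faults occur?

16

8 → fault, frames (8)
4 → fault, frames (8 4)
6 → fault, evict 8, frames (4 6)
8 → fault, evict 4, frames (6 8)
6 → hit
4 → fault, evict 8, frames (6 4)
1 → fault, evict 6, frames (4 1)
4 → hit
1 → hit
3 → fault, evict 4, frames (1 3)
4 → fault, evict 1, frames (3 4)
1 → fault, evict 3, frames (4 1)
6 → fault, evict 4, frames (1 6)
4 → fault, evict 1, frames (6 4)
1 → fault, evict 6, frames (4 1)
5 → fault, evict 4, frames (1 5)
3 → fault, evict 1, frames (5 3)
1 → fault, evict 5, frames (3 1)
5 → fault, evict 3, frames (1 5)
1 → hit
Page faults: 16.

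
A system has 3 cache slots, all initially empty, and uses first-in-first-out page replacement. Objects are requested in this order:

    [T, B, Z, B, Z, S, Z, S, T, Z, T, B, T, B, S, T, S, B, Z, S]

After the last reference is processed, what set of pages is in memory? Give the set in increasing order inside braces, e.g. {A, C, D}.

{B, S, Z}

T: fault, frames [T]
B: fault, frames [T, B]
Z: fault, frames [T, B, Z]
B: hit
Z: hit
S: fault, evict T, frames [B, Z, S]
Z: hit
S: hit
T: fault, evict B, frames [Z, S, T]
Z: hit
T: hit
B: fault, evict Z, frames [S, T, B]
T: hit
B: hit
S: hit
T: hit
S: hit
B: hit
Z: fault, evict S, frames [T, B, Z]
S: fault, evict T, frames [B, Z, S]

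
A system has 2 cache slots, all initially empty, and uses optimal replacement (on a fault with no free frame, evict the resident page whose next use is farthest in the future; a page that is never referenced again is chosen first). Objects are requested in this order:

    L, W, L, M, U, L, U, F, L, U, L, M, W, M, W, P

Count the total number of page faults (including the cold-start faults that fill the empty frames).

L → miss, frames {L}
W → miss, frames {L,W}
L → hit
M → miss, evict W, frames {L,M}
U → miss, evict M, frames {L,U}
L → hit
U → hit
F → miss, evict U, frames {L,F}
L → hit
U → miss, evict F, frames {L,U}
L → hit
M → miss, evict U, frames {L,M}
W → miss, evict L, frames {M,W}
M → hit
W → hit
P → miss, evict W, frames {M,P}
Page faults: 9.

9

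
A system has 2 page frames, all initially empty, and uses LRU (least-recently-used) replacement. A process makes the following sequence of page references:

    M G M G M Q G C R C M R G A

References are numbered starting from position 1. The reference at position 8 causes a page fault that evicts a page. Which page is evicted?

pos 1: M → miss, frames (M)
pos 2: G → miss, frames (M G)
pos 3: M → hit
pos 4: G → hit
pos 5: M → hit
pos 6: Q → miss, evict G, frames (M Q)
pos 7: G → miss, evict M, frames (Q G)
pos 8: C → miss, evict Q, frames (G C)
At position 8, page Q is evicted.

Q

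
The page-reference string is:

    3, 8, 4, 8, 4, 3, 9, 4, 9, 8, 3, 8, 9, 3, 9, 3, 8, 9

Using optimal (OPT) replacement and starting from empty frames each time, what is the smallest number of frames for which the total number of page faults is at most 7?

f=1: 18 faults
f=2: 9 faults
f=3: 5 faults
f=4: 4 faults
Smallest f with faults ≤ 7 is 3.

3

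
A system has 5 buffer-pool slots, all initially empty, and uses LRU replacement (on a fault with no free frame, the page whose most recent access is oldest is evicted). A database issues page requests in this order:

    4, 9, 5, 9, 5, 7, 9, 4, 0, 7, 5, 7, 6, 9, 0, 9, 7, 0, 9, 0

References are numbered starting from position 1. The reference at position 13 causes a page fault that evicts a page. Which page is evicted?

pos 1: 4 -> miss, frames (4)
pos 2: 9 -> miss, frames (4 9)
pos 3: 5 -> miss, frames (4 9 5)
pos 4: 9 -> hit
pos 5: 5 -> hit
pos 6: 7 -> miss, frames (4 9 5 7)
pos 7: 9 -> hit
pos 8: 4 -> hit
pos 9: 0 -> miss, frames (5 7 9 4 0)
pos 10: 7 -> hit
pos 11: 5 -> hit
pos 12: 7 -> hit
pos 13: 6 -> miss, evict 9, frames (4 0 5 7 6)
At position 13, page 9 is evicted.

9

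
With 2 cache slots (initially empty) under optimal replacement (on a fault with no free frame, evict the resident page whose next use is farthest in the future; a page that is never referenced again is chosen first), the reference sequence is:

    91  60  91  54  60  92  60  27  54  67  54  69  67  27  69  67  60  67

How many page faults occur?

91: miss, frames [91]
60: miss, frames [91, 60]
91: hit
54: miss, evict 91, frames [60, 54]
60: hit
92: miss, evict 54, frames [60, 92]
60: hit
27: miss, evict 92, frames [60, 27]
54: miss, evict 60, frames [27, 54]
67: miss, evict 27, frames [54, 67]
54: hit
69: miss, evict 54, frames [67, 69]
67: hit
27: miss, evict 67, frames [69, 27]
69: hit
67: miss, evict 27, frames [69, 67]
60: miss, evict 69, frames [67, 60]
67: hit
Page faults: 11.

11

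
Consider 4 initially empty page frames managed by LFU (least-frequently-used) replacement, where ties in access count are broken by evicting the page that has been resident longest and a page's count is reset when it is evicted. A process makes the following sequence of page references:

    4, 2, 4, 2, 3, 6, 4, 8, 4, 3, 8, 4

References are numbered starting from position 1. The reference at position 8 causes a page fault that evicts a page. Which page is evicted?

3

pos 1: 4 → miss, frames {4}
pos 2: 2 → miss, frames {4,2}
pos 3: 4 → hit
pos 4: 2 → hit
pos 5: 3 → miss, frames {4,2,3}
pos 6: 6 → miss, frames {4,2,3,6}
pos 7: 4 → hit
pos 8: 8 → miss, evict 3, frames {4,2,6,8}
At position 8, page 3 is evicted.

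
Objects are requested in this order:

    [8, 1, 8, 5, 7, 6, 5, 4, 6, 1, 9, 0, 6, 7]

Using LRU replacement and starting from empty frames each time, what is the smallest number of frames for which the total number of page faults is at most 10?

4

f=1: 14 faults
f=2: 13 faults
f=3: 11 faults
f=4: 10 faults
f=5: 10 faults
f=6: 9 faults
f=7: 8 faults
f=8: 8 faults
Smallest f with faults ≤ 10 is 4.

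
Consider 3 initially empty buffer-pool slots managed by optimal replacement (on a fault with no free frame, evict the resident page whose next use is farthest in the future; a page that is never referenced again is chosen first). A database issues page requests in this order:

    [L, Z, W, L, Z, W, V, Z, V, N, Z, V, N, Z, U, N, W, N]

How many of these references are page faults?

L: fault, frames (L)
Z: fault, frames (L Z)
W: fault, frames (L Z W)
L: hit
Z: hit
W: hit
V: fault, evict L, frames (Z W V)
Z: hit
V: hit
N: fault, evict W, frames (Z V N)
Z: hit
V: hit
N: hit
Z: hit
U: fault, evict V, frames (Z N U)
N: hit
W: fault, evict U, frames (Z N W)
N: hit
Page faults: 7.

7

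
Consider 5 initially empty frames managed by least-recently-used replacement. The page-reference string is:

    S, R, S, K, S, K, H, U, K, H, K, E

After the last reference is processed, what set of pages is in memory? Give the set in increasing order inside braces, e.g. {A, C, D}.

{E, H, K, S, U}

S → fault, frames [S]
R → fault, frames [S, R]
S → hit
K → fault, frames [R, S, K]
S → hit
K → hit
H → fault, frames [R, S, K, H]
U → fault, frames [R, S, K, H, U]
K → hit
H → hit
K → hit
E → fault, evict R, frames [S, U, H, K, E]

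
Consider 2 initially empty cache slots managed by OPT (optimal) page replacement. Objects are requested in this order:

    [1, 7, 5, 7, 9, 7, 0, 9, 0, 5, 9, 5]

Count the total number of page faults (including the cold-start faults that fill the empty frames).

6

1 -> fault, frames {1}
7 -> fault, frames {1,7}
5 -> fault, evict 1, frames {7,5}
7 -> hit
9 -> fault, evict 5, frames {7,9}
7 -> hit
0 -> fault, evict 7, frames {9,0}
9 -> hit
0 -> hit
5 -> fault, evict 0, frames {9,5}
9 -> hit
5 -> hit
Page faults: 6.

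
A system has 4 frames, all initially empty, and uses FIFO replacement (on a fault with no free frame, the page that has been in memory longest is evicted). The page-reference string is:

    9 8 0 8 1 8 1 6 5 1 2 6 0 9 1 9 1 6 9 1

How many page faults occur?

9: fault, frames [9]
8: fault, frames [9, 8]
0: fault, frames [9, 8, 0]
8: hit
1: fault, frames [9, 8, 0, 1]
8: hit
1: hit
6: fault, evict 9, frames [8, 0, 1, 6]
5: fault, evict 8, frames [0, 1, 6, 5]
1: hit
2: fault, evict 0, frames [1, 6, 5, 2]
6: hit
0: fault, evict 1, frames [6, 5, 2, 0]
9: fault, evict 6, frames [5, 2, 0, 9]
1: fault, evict 5, frames [2, 0, 9, 1]
9: hit
1: hit
6: fault, evict 2, frames [0, 9, 1, 6]
9: hit
1: hit
Page faults: 11.

11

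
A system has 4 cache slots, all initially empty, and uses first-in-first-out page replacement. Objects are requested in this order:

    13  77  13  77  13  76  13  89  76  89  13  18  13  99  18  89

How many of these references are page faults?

7

13: fault, frames {13}
77: fault, frames {13,77}
13: hit
77: hit
13: hit
76: fault, frames {13,77,76}
13: hit
89: fault, frames {13,77,76,89}
76: hit
89: hit
13: hit
18: fault, evict 13, frames {77,76,89,18}
13: fault, evict 77, frames {76,89,18,13}
99: fault, evict 76, frames {89,18,13,99}
18: hit
89: hit
Page faults: 7.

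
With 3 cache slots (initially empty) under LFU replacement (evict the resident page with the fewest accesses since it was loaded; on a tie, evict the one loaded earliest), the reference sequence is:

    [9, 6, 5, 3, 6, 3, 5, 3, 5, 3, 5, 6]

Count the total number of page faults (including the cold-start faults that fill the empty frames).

9: miss, frames [9]
6: miss, frames [9, 6]
5: miss, frames [9, 6, 5]
3: miss, evict 9, frames [6, 5, 3]
6: hit
3: hit
5: hit
3: hit
5: hit
3: hit
5: hit
6: hit
Page faults: 4.

4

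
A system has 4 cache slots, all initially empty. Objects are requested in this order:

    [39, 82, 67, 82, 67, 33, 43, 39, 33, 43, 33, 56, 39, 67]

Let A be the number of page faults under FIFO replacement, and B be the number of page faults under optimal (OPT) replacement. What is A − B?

Under FIFO: F F F . . F F F . . . F . F → 8 faults.
Under OPT: F F F . . F F . . . . F . . → 6 faults.
A − B = 8 − 6 = 2.

2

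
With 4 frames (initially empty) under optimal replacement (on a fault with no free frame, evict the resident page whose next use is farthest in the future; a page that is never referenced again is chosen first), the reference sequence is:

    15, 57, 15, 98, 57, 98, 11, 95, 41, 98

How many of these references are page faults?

15 -> miss, frames [15]
57 -> miss, frames [15, 57]
15 -> hit
98 -> miss, frames [15, 57, 98]
57 -> hit
98 -> hit
11 -> miss, frames [15, 57, 98, 11]
95 -> miss, evict 11, frames [15, 57, 98, 95]
41 -> miss, evict 95, frames [15, 57, 98, 41]
98 -> hit
Page faults: 6.

6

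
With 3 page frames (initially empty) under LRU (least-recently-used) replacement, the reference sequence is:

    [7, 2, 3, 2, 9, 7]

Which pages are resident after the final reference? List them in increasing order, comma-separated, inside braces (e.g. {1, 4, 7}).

7 → miss, frames (7)
2 → miss, frames (7 2)
3 → miss, frames (7 2 3)
2 → hit
9 → miss, evict 7, frames (3 2 9)
7 → miss, evict 3, frames (2 9 7)

{2, 7, 9}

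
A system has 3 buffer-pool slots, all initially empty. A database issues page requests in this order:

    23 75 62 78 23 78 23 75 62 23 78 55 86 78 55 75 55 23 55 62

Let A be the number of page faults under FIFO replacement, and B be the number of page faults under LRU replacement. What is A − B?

Under FIFO: F F F F F . . F F . F F F . . F . F F F → 14 faults.
Under LRU: F F F F F . . F F . F F F . . F . F . F → 13 faults.
A − B = 14 − 13 = 1.

1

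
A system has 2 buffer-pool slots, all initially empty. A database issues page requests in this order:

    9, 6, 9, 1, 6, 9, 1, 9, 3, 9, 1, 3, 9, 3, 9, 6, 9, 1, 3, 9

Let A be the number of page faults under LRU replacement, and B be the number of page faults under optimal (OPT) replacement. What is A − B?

Under LRU: F F . F F F F . F . F F F . . F . F F F → 14 faults.
Under OPT: F F . F . F . . F . F . F . . F . F F . → 10 faults.
A − B = 14 − 10 = 4.

4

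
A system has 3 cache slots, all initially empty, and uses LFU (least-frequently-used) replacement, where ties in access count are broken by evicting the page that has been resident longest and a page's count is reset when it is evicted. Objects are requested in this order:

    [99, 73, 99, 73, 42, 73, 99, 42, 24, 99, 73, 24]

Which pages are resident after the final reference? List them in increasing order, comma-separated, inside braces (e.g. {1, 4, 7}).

99: fault, frames {99}
73: fault, frames {99,73}
99: hit
73: hit
42: fault, frames {99,73,42}
73: hit
99: hit
42: hit
24: fault, evict 42, frames {99,73,24}
99: hit
73: hit
24: hit

{24, 73, 99}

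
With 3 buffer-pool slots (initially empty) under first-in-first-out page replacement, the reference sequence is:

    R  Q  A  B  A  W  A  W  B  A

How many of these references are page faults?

R → fault, frames [R]
Q → fault, frames [R, Q]
A → fault, frames [R, Q, A]
B → fault, evict R, frames [Q, A, B]
A → hit
W → fault, evict Q, frames [A, B, W]
A → hit
W → hit
B → hit
A → hit
Page faults: 5.

5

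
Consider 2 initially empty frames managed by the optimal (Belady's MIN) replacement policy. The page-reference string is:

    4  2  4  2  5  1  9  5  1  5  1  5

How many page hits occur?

6

4 -> fault, frames (4)
2 -> fault, frames (4 2)
4 -> hit
2 -> hit
5 -> fault, evict 2, frames (4 5)
1 -> fault, evict 4, frames (5 1)
9 -> fault, evict 1, frames (5 9)
5 -> hit
1 -> fault, evict 9, frames (5 1)
5 -> hit
1 -> hit
5 -> hit
Hits: 6.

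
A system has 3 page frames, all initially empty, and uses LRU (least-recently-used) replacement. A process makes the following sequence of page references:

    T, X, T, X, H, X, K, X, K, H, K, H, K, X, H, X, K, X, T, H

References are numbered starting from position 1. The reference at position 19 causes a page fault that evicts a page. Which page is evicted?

pos 1: T → miss, frames (T)
pos 2: X → miss, frames (T X)
pos 3: T → hit
pos 4: X → hit
pos 5: H → miss, frames (T X H)
pos 6: X → hit
pos 7: K → miss, evict T, frames (H X K)
pos 8: X → hit
pos 9: K → hit
pos 10: H → hit
pos 11: K → hit
pos 12: H → hit
pos 13: K → hit
pos 14: X → hit
pos 15: H → hit
pos 16: X → hit
pos 17: K → hit
pos 18: X → hit
pos 19: T → miss, evict H, frames (K X T)
At position 19, page H is evicted.

H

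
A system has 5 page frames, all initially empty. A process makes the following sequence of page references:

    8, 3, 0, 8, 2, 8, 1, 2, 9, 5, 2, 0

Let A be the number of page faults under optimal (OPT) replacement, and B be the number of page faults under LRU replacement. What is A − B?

-1

Under OPT: F F F . F . F . F F . . → 7 faults.
Under LRU: F F F . F . F . F F . F → 8 faults.
A − B = 7 − 8 = -1.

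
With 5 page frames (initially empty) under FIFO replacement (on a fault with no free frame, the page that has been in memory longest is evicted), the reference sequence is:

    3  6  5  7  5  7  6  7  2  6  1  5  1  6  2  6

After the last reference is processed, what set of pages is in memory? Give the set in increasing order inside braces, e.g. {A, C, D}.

{1, 2, 5, 6, 7}

3: fault, frames {3}
6: fault, frames {3,6}
5: fault, frames {3,6,5}
7: fault, frames {3,6,5,7}
5: hit
7: hit
6: hit
7: hit
2: fault, frames {3,6,5,7,2}
6: hit
1: fault, evict 3, frames {6,5,7,2,1}
5: hit
1: hit
6: hit
2: hit
6: hit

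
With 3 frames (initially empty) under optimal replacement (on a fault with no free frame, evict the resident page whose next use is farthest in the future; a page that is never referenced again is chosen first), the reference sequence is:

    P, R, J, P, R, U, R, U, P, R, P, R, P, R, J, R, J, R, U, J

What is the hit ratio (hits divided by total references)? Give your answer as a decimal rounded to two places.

P -> fault, frames {P}
R -> fault, frames {P,R}
J -> fault, frames {P,R,J}
P -> hit
R -> hit
U -> fault, evict J, frames {P,R,U}
R -> hit
U -> hit
P -> hit
R -> hit
P -> hit
R -> hit
P -> hit
R -> hit
J -> fault, evict P, frames {R,U,J}
R -> hit
J -> hit
R -> hit
U -> hit
J -> hit
Hits: 15 of 20 references → 15/20 = 0.7500.

0.75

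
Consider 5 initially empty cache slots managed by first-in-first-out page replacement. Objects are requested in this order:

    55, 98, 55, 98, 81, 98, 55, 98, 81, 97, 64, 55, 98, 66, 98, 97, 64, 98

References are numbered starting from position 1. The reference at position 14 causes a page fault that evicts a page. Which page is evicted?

55

pos 1: 55 → fault, frames [55]
pos 2: 98 → fault, frames [55, 98]
pos 3: 55 → hit
pos 4: 98 → hit
pos 5: 81 → fault, frames [55, 98, 81]
pos 6: 98 → hit
pos 7: 55 → hit
pos 8: 98 → hit
pos 9: 81 → hit
pos 10: 97 → fault, frames [55, 98, 81, 97]
pos 11: 64 → fault, frames [55, 98, 81, 97, 64]
pos 12: 55 → hit
pos 13: 98 → hit
pos 14: 66 → fault, evict 55, frames [98, 81, 97, 64, 66]
At position 14, page 55 is evicted.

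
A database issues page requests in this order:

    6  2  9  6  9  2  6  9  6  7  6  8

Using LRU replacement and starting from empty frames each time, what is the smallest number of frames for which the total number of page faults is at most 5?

f=1: 12 faults
f=2: 9 faults
f=3: 5 faults
f=4: 5 faults
f=5: 5 faults
Smallest f with faults ≤ 5 is 3.

3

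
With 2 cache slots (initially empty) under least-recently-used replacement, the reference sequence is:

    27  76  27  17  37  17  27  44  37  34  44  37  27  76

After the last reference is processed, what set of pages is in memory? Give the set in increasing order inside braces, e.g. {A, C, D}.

{27, 76}

27 -> miss, frames [27]
76 -> miss, frames [27, 76]
27 -> hit
17 -> miss, evict 76, frames [27, 17]
37 -> miss, evict 27, frames [17, 37]
17 -> hit
27 -> miss, evict 37, frames [17, 27]
44 -> miss, evict 17, frames [27, 44]
37 -> miss, evict 27, frames [44, 37]
34 -> miss, evict 44, frames [37, 34]
44 -> miss, evict 37, frames [34, 44]
37 -> miss, evict 34, frames [44, 37]
27 -> miss, evict 44, frames [37, 27]
76 -> miss, evict 37, frames [27, 76]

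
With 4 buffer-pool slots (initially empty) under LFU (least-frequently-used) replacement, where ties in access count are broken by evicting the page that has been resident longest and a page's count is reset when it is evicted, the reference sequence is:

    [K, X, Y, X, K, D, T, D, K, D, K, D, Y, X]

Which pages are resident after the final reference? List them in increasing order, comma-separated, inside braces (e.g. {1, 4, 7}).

{D, K, X, Y}

K -> fault, frames {K}
X -> fault, frames {K,X}
Y -> fault, frames {K,X,Y}
X -> hit
K -> hit
D -> fault, frames {K,X,Y,D}
T -> fault, evict Y, frames {K,X,D,T}
D -> hit
K -> hit
D -> hit
K -> hit
D -> hit
Y -> fault, evict T, frames {K,X,D,Y}
X -> hit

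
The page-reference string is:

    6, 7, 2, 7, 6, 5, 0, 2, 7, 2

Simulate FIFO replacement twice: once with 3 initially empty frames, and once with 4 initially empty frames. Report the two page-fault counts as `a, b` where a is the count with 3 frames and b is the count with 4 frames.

7, 5

3 frames: F F F . . F F . F F → 7 faults.
4 frames: F F F . . F F . . . → 5 faults.
5 < 7: adding a frame reduced faults, as is typical.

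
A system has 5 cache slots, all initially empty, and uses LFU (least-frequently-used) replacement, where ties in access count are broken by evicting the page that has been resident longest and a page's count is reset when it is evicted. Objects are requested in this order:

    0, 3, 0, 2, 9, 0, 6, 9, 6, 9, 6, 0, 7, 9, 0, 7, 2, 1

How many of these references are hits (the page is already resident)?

11

0 -> miss, frames [0]
3 -> miss, frames [0, 3]
0 -> hit
2 -> miss, frames [0, 3, 2]
9 -> miss, frames [0, 3, 2, 9]
0 -> hit
6 -> miss, frames [0, 3, 2, 9, 6]
9 -> hit
6 -> hit
9 -> hit
6 -> hit
0 -> hit
7 -> miss, evict 3, frames [0, 2, 9, 6, 7]
9 -> hit
0 -> hit
7 -> hit
2 -> hit
1 -> miss, evict 2, frames [0, 9, 6, 7, 1]
Hits: 11.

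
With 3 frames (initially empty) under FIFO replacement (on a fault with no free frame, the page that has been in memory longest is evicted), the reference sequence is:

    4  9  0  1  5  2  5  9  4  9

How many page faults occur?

4: miss, frames (4)
9: miss, frames (4 9)
0: miss, frames (4 9 0)
1: miss, evict 4, frames (9 0 1)
5: miss, evict 9, frames (0 1 5)
2: miss, evict 0, frames (1 5 2)
5: hit
9: miss, evict 1, frames (5 2 9)
4: miss, evict 5, frames (2 9 4)
9: hit
Page faults: 8.

8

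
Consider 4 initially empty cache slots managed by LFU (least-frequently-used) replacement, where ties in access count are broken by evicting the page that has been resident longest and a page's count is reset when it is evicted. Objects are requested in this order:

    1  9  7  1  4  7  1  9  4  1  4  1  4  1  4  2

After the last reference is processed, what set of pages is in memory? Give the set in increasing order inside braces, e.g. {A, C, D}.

1: fault, frames {1}
9: fault, frames {1,9}
7: fault, frames {1,9,7}
1: hit
4: fault, frames {1,9,7,4}
7: hit
1: hit
9: hit
4: hit
1: hit
4: hit
1: hit
4: hit
1: hit
4: hit
2: fault, evict 9, frames {1,7,4,2}

{1, 2, 4, 7}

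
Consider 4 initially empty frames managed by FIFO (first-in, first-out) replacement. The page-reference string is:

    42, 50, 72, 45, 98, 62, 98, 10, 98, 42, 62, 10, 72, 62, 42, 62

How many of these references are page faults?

42 → miss, frames {42}
50 → miss, frames {42,50}
72 → miss, frames {42,50,72}
45 → miss, frames {42,50,72,45}
98 → miss, evict 42, frames {50,72,45,98}
62 → miss, evict 50, frames {72,45,98,62}
98 → hit
10 → miss, evict 72, frames {45,98,62,10}
98 → hit
42 → miss, evict 45, frames {98,62,10,42}
62 → hit
10 → hit
72 → miss, evict 98, frames {62,10,42,72}
62 → hit
42 → hit
62 → hit
Page faults: 9.

9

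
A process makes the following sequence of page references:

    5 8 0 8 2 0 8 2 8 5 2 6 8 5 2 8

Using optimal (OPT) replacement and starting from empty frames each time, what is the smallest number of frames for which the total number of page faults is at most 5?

f=1: 16 faults
f=2: 9 faults
f=3: 7 faults
f=4: 5 faults
f=5: 5 faults
Smallest f with faults ≤ 5 is 4.

4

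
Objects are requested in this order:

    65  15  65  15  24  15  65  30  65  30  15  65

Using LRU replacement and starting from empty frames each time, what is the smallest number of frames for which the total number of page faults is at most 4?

3

f=1: 12 faults
f=2: 7 faults
f=3: 4 faults
f=4: 4 faults
Smallest f with faults ≤ 4 is 3.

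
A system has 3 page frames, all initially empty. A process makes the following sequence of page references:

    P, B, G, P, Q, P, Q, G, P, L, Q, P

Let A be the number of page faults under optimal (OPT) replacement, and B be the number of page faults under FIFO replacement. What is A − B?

-1

Under OPT: F F F . F . . . . F . . → 5 faults.
Under FIFO: F F F . F F . . . F . . → 6 faults.
A − B = 5 − 6 = -1.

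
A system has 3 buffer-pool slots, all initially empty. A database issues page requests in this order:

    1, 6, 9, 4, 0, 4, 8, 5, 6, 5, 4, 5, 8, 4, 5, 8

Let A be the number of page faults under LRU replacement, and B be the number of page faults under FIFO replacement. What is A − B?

Under LRU: F F F F F . F F F . F . F . . . → 10 faults.
Under FIFO: F F F F F . F F F . F . F . F . → 11 faults.
A − B = 10 − 11 = -1.

-1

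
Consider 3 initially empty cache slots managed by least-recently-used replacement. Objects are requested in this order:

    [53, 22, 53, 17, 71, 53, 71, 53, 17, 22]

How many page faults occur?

53: fault, frames [53]
22: fault, frames [53, 22]
53: hit
17: fault, frames [22, 53, 17]
71: fault, evict 22, frames [53, 17, 71]
53: hit
71: hit
53: hit
17: hit
22: fault, evict 71, frames [53, 17, 22]
Page faults: 5.

5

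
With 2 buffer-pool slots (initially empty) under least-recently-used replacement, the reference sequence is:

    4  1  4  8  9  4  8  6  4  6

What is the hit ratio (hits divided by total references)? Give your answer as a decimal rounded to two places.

0.20

4 → fault, frames (4)
1 → fault, frames (4 1)
4 → hit
8 → fault, evict 1, frames (4 8)
9 → fault, evict 4, frames (8 9)
4 → fault, evict 8, frames (9 4)
8 → fault, evict 9, frames (4 8)
6 → fault, evict 4, frames (8 6)
4 → fault, evict 8, frames (6 4)
6 → hit
Hits: 2 of 10 references → 2/10 = 0.2000.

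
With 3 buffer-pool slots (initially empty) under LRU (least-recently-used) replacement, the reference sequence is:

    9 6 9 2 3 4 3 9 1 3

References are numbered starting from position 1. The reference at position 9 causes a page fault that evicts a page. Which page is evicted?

pos 1: 9: miss, frames [9]
pos 2: 6: miss, frames [9, 6]
pos 3: 9: hit
pos 4: 2: miss, frames [6, 9, 2]
pos 5: 3: miss, evict 6, frames [9, 2, 3]
pos 6: 4: miss, evict 9, frames [2, 3, 4]
pos 7: 3: hit
pos 8: 9: miss, evict 2, frames [4, 3, 9]
pos 9: 1: miss, evict 4, frames [3, 9, 1]
At position 9, page 4 is evicted.

4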